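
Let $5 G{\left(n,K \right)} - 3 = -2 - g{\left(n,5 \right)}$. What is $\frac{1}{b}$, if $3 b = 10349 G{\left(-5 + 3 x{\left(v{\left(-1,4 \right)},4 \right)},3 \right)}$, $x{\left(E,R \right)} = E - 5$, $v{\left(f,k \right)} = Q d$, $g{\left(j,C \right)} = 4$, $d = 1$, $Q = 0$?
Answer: $- \frac{5}{10349} \approx -0.00048314$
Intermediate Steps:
$v{\left(f,k \right)} = 0$ ($v{\left(f,k \right)} = 0 \cdot 1 = 0$)
$x{\left(E,R \right)} = -5 + E$ ($x{\left(E,R \right)} = E - 5 = -5 + E$)
$G{\left(n,K \right)} = - \frac{3}{5}$ ($G{\left(n,K \right)} = \frac{3}{5} + \frac{-2 - 4}{5} = \frac{3}{5} + \frac{1}{5} \left(-6\right) = \frac{3}{5} - \frac{6}{5} = - \frac{3}{5}$)
$b = - \frac{10349}{5}$ ($b = \frac{10349 \left(- \frac{3}{5}\right)}{3} = \frac{1}{3} \left(- \frac{31047}{5}\right) = - \frac{10349}{5} \approx -2069.8$)
$\frac{1}{b} = \frac{1}{- \frac{10349}{5}} = - \frac{5}{10349}$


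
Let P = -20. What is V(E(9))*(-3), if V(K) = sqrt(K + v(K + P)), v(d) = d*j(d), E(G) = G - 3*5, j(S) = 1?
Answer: -12*I*sqrt(2) ≈ -16.971*I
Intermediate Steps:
E(G) = -15 + G (E(G) = G - 15 = -15 + G)
v(d) = d (v(d) = d*1 = d)
V(K) = sqrt(-20 + 2*K) (V(K) = sqrt(K + (K - 20)) = sqrt(K + (-20 + K)) = sqrt(-20 + 2*K))
V(E(9))*(-3) = sqrt(-20 + 2*(-15 + 9))*(-3) = sqrt(-20 + 2*(-6))*(-3) = sqrt(-20 - 12)*(-3) = sqrt(-32)*(-3) = (4*I*sqrt(2))*(-3) = -12*I*sqrt(2)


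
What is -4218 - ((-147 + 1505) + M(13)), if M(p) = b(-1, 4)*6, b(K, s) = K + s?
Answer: -5594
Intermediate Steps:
M(p) = 18 (M(p) = (-1 + 4)*6 = 3*6 = 18)
-4218 - ((-147 + 1505) + M(13)) = -4218 - ((-147 + 1505) + 18) = -4218 - (1358 + 18) = -4218 - 1*1376 = -4218 - 1376 = -5594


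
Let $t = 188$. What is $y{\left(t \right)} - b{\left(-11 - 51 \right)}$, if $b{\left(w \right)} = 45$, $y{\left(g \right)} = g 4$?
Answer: $707$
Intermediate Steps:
$y{\left(g \right)} = 4 g$
$y{\left(t \right)} - b{\left(-11 - 51 \right)} = 4 \cdot 188 - 45 = 752 - 45 = 707$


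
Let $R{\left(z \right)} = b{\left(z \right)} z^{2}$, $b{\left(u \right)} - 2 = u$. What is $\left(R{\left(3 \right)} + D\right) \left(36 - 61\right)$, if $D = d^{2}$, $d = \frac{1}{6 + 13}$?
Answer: $- \frac{406150}{361} \approx -1125.1$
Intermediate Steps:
$d = \frac{1}{19} \approx 0.052632$
$b{\left(u \right)} = 2 + u$
$R{\left(z \right)} = z^{2} \left(2 + z\right)$ ($R{\left(z \right)} = \left(2 + z\right) z^{2} = z^{2} \left(2 + z\right)$)
$D = \frac{1}{361}$ ($D = \left(\frac{1}{19}\right)^{2} = \frac{1}{361} \approx 0.0027701$)
$\left(R{\left(3 \right)} + D\right) \left(36 - 61\right) = \left(3^{2} \left(2 + 3\right) + \frac{1}{361}\right) \left(36 - 61\right) = \left(9 \cdot 5 + \frac{1}{361}\right) \left(-25\right) = \left(45 + \frac{1}{361}\right) \left(-25\right) = \frac{16246}{361} \left(-25\right) = - \frac{406150}{361}$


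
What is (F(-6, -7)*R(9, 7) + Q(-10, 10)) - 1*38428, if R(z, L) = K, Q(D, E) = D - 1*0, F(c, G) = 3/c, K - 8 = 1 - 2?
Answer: -76883/2 ≈ -38442.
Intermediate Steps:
K = 7 (K = 8 + (1 - 2) = 8 - 1 = 7)
Q(D, E) = D (Q(D, E) = D + 0 = D)
R(z, L) = 7
(F(-6, -7)*R(9, 7) + Q(-10, 10)) - 1*38428 = ((3/(-6))*7 - 10) - 1*38428 = ((3*(-⅙))*7 - 10) - 38428 = (-½*7 - 10) - 38428 = (-7/2 - 10) - 38428 = -27/2 - 38428 = -76883/2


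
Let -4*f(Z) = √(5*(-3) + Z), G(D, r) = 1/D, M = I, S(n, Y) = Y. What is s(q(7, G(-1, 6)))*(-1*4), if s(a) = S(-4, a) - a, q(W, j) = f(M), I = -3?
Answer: 0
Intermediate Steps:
M = -3
f(Z) = -√(-15 + Z)/4 (f(Z) = -√(5*(-3) + Z)/4 = -√(-15 + Z)/4)
q(W, j) = -3*I*√2/4 (q(W, j) = -√(-15 - 3)/4 = -3*I*√2/4)
s(a) = 0 (s(a) = a - a = 0)
s(q(7, G(-1, 6)))*(-1*4) = 0*(-1*4) = 0*(-4) = 0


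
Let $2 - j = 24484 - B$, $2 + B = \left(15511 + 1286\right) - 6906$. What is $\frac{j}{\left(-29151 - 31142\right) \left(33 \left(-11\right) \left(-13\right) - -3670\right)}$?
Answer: $\frac{14593}{505797977} \approx 2.8851 \cdot 10^{-5}$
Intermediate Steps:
$B = 9889$ ($B = -2 + \left(\left(15511 + 1286\right) - 6906\right) = -2 + \left(16797 - 6906\right) = -2 + 9891 = 9889$)
$j = -14593$ ($j = 2 - \left(24484 - 9889\right) = 2 - 14595 = -14593$)
$\frac{j}{\left(-29151 - 31142\right) \left(33 \left(-11\right) \left(-13\right) - -3670\right)} = - \frac{14593}{\left(-29151 - 31142\right) \left(33 \left(-11\right) \left(-13\right) - -3670\right)} = - \frac{14593}{\left(-60293\right) \left(\left(-363\right) \left(-13\right) + \left(3744 - 74\right)\right)} = - \frac{14593}{\left(-60293\right) \left(4719 + 3670\right)} = - \frac{14593}{\left(-60293\right) 8389} = - \frac{14593}{-505797977} = \left(-14593\right) \left(- \frac{1}{505797977}\right) = \frac{14593}{505797977}$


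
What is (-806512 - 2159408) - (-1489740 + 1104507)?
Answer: -2580687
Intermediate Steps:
(-806512 - 2159408) - (-1489740 + 1104507) = -2965920 - 1*(-385233) = -2965920 + 385233 = -2580687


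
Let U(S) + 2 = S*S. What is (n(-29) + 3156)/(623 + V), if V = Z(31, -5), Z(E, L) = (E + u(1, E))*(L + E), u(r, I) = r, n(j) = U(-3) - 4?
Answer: 1053/485 ≈ 2.1711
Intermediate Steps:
U(S) = -2 + S**2 (U(S) = -2 + S*S = -2 + S**2)
n(j) = 3 (n(j) = (-2 + (-3)**2) - 4 = (-2 + 9) - 4 = 7 - 4 = 3)
Z(E, L) = (1 + E)*(E + L) (Z(E, L) = (E + 1)*(L + E) = (1 + E)*(E + L))
V = 832 (V = 31 - 5 + 31**2 + 31*(-5) = 31 - 5 + 961 - 155 = 832)
(n(-29) + 3156)/(623 + V) = (3 + 3156)/(623 + 832) = 3159/1455 = 3159*(1/1455) = 1053/485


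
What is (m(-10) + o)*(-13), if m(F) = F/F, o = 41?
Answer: -546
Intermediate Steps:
m(F) = 1
(m(-10) + o)*(-13) = (1 + 41)*(-13) = 42*(-13) = -546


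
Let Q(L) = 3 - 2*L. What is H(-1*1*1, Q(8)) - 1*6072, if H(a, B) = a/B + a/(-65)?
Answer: -394674/65 ≈ -6071.9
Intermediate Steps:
H(a, B) = -a/65 + a/B (H(a, B) = a/B + a*(-1/65) = a/B - a/65 = -a/65 + a/B)
H(-1*1*1, Q(8)) - 1*6072 = (-(-1*1)/65 + (-1*1*1)/(3 - 2*8)) - 1*6072 = (-(-1)/65 + (-1*1)/(3 - 16)) - 6072 = (-1/65*(-1) - 1/(-13)) - 6072 = (1/65 - 1*(-1/13)) - 6072 = (1/65 + 1/13) - 6072 = 6/65 - 6072 = -394674/65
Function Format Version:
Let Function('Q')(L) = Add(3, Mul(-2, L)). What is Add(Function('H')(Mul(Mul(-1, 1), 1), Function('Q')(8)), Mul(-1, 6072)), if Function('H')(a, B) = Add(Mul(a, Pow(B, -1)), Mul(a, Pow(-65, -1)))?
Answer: Rational(-394674, 65) ≈ -6071.9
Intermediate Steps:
Function('H')(a, B) = Add(Mul(Rational(-1, 65), a), Mul(a, Pow(B, -1))) (Function('H')(a, B) = Add(Mul(a, Pow(B, -1)), Mul(a, Rational(-1, 65))) = Add(Mul(a, Pow(B, -1)), Mul(Rational(-1, 65), a)) = Add(Mul(Rational(-1, 65), a), Mul(a, Pow(B, -1))))
Add(Function('H')(Mul(Mul(-1, 1), 1), Function('Q')(8)), Mul(-1, 6072)) = Add(Add(Mul(Rational(-1, 65), Mul(Mul(-1, 1), 1)), Mul(Mul(Mul(-1, 1), 1), Pow(Add(3, Mul(-2, 8)), -1))), Mul(-1, 6072)) = Add(Add(Mul(Rational(-1, 65), Mul(-1, 1)), Mul(Mul(-1, 1), Pow(Add(3, -16), -1))), -6072) = Add(Add(Mul(Rational(-1, 65), -1), Mul(-1, Pow(-13, -1))), -6072) = Add(Add(Rational(1, 65), Mul(-1, Rational(-1, 13))), -6072) = Add(Add(Rational(1, 65), Rational(1, 13)), -6072) = Add(Rational(6, 65), -6072) = Rational(-394674, 65)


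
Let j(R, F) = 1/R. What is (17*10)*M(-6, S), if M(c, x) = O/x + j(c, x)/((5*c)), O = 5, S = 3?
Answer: 5117/18 ≈ 284.28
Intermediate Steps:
M(c, x) = 5/x + 1/(5*c**2) (M(c, x) = 5/x + 1/(c*((5*c))) = 5/x + (1/(5*c))/c = 5/x + 1/(5*c**2))
(17*10)*M(-6, S) = (17*10)*(5/3 + (1/5)/(-6)**2) = 170*(5*(1/3) + (1/5)*(1/36)) = 170*(5/3 + 1/180) = 170*(301/180) = 5117/18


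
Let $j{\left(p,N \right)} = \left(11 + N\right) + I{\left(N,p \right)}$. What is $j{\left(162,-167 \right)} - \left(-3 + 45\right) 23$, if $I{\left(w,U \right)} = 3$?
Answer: $-1119$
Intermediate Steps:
$j{\left(p,N \right)} = 14 + N$ ($j{\left(p,N \right)} = \left(11 + N\right) + 3 = 14 + N$)
$j{\left(162,-167 \right)} - \left(-3 + 45\right) 23 = \left(14 - 167\right) - \left(-3 + 45\right) 23 = -153 - 42 \cdot 23 = -153 - 966 = -1119$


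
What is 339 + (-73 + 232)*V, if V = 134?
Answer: 21645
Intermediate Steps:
339 + (-73 + 232)*V = 339 + (-73 + 232)*134 = 339 + 159*134 = 339 + 21306 = 21645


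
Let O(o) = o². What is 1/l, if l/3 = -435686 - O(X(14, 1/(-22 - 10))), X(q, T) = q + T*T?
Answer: -1048576/1371166298115 ≈ -7.6473e-7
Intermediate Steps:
X(q, T) = q + T²
l = -1371166298115/1048576 (l = 3*(-435686 - (14 + (1/(-22 - 10))²)²) = 3*(-435686 - (14 + (1/(-32))²)²) = 3*(-435686 - (14 + (-1/32)²)²) = 3*(-435686 - (14 + 1/1024)²) = 3*(-435686 - (14337/1024)²) = 3*(-435686 - 1*205549569/1048576) = 3*(-435686 - 205549569/1048576) = 3*(-457055432705/1048576) = -1371166298115/1048576 ≈ -1.3076e+6)
1/l = 1/(-1371166298115/1048576) = -1048576/1371166298115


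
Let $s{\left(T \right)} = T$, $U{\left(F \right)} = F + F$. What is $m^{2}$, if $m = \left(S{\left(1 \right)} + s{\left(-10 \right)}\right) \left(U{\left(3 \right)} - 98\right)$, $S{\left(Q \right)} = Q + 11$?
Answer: $33856$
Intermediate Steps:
$U{\left(F \right)} = 2 F$
$S{\left(Q \right)} = 11 + Q$
$m = -184$ ($m = \left(\left(11 + 1\right) - 10\right) \left(2 \cdot 3 - 98\right) = \left(12 - 10\right) \left(6 - 98\right) = 2 \left(-92\right) = -184$)
$m^{2} = \left(-184\right)^{2} = 33856$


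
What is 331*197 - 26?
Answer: 65181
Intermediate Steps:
331*197 - 26 = 65207 - 26 = 65181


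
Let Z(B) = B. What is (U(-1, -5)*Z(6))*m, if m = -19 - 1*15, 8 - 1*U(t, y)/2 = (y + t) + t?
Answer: -6120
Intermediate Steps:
U(t, y) = 16 - 4*t - 2*y (U(t, y) = 16 - 2*((y + t) + t) = 16 - 2*((t + y) + t) = 16 - 2*(y + 2*t) = 16 + (-4*t - 2*y) = 16 - 4*t - 2*y)
m = -34 (m = -19 - 15 = -34)
(U(-1, -5)*Z(6))*m = ((16 - 4*(-1) - 2*(-5))*6)*(-34) = ((16 + 4 + 10)*6)*(-34) = (30*6)*(-34) = 180*(-34) = -6120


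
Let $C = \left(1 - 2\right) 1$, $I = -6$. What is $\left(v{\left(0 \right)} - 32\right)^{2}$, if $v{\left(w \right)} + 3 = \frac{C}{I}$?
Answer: $\frac{43681}{36} \approx 1213.4$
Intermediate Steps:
$C = -1$ ($C = \left(-1\right) 1 = -1$)
$v{\left(w \right)} = - \frac{17}{6}$ ($v{\left(w \right)} = -3 - \frac{1}{-6} = -3 - - \frac{1}{6} = -3 + \frac{1}{6} = - \frac{17}{6}$)
$\left(v{\left(0 \right)} - 32\right)^{2} = \left(- \frac{17}{6} - 32\right)^{2} = \left(- \frac{209}{6}\right)^{2} = \frac{43681}{36}$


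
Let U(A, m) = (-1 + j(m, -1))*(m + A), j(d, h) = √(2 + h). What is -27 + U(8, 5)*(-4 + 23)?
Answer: -27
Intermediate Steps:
U(A, m) = 0 (U(A, m) = (-1 + √(2 - 1))*(m + A) = (-1 + √1)*(A + m) = (-1 + 1)*(A + m) = 0*(A + m) = 0)
-27 + U(8, 5)*(-4 + 23) = -27 + 0*(-4 + 23) = -27 + 0*19 = -27 + 0 = -27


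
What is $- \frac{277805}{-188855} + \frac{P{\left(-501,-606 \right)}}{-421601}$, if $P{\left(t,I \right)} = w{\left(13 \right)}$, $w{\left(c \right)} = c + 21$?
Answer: $\frac{23423288947}{15924291371} \approx 1.4709$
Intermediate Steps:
$w{\left(c \right)} = 21 + c$
$P{\left(t,I \right)} = 34$ ($P{\left(t,I \right)} = 21 + 13 = 34$)
$- \frac{277805}{-188855} + \frac{P{\left(-501,-606 \right)}}{-421601} = - \frac{277805}{-188855} + \frac{34}{-421601} = \left(-277805\right) \left(- \frac{1}{188855}\right) + 34 \left(- \frac{1}{421601}\right) = \frac{55561}{37771} - \frac{34}{421601} = \frac{23423288947}{15924291371}$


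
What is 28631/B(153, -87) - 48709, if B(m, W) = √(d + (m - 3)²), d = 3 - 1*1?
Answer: -48709 + 28631*√22502/22502 ≈ -48518.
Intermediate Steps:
d = 2 (d = 3 - 1 = 2)
B(m, W) = √(2 + (-3 + m)²) (B(m, W) = √(2 + (m - 3)²) = √(2 + (-3 + m)²))
28631/B(153, -87) - 48709 = 28631/(√(2 + (-3 + 153)²)) - 48709 = 28631/(√(2 + 150²)) - 48709 = 28631/(√(2 + 22500)) - 48709 = 28631/(√22502) - 48709 = 28631*(√22502/22502) - 48709 = 28631*√22502/22502 - 48709 = -48709 + 28631*√22502/22502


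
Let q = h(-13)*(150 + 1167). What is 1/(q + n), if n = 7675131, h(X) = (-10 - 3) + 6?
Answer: 1/7665912 ≈ 1.3045e-7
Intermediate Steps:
h(X) = -7 (h(X) = -13 + 6 = -7)
q = -9219 (q = -7*(150 + 1167) = -7*1317 = -9219)
1/(q + n) = 1/(-9219 + 7675131) = 1/7665912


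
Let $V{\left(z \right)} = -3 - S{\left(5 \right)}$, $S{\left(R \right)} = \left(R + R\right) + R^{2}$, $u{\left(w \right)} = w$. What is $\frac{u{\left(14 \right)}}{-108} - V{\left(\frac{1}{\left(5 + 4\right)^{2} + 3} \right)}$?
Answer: $\frac{2045}{54} \approx 37.87$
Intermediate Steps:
$S{\left(R \right)} = R^{2} + 2 R$ ($S{\left(R \right)} = 2 R + R^{2} = R^{2} + 2 R$)
$V{\left(z \right)} = -38$ ($V{\left(z \right)} = -3 - 5 \left(2 + 5\right) = -3 - 5 \cdot 7 = -3 - 35 = -38$)
$\frac{u{\left(14 \right)}}{-108} - V{\left(\frac{1}{\left(5 + 4\right)^{2} + 3} \right)} = \frac{14}{-108} - -38 = 14 \left(- \frac{1}{108}\right) + 38 = - \frac{7}{54} + 38 = \frac{2045}{54}$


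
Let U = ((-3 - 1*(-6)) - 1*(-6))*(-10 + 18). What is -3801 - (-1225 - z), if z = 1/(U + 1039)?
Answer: -2861935/1111 ≈ -2576.0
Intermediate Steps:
U = 72 (U = ((-3 + 6) + 6)*8 = (3 + 6)*8 = 9*8 = 72)
z = 1/1111 (z = 1/(72 + 1039) = 1/1111 ≈ 0.00090009)
-3801 - (-1225 - z) = -3801 - (-1225 - 1*1/1111) = -3801 - (-1225 - 1/1111) = -3801 - 1*(-1360976/1111) = -3801 + 1360976/1111 = -2861935/1111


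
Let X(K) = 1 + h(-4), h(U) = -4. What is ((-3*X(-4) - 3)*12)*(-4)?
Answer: -288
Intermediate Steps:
X(K) = -3 (X(K) = 1 - 4 = -3)
((-3*X(-4) - 3)*12)*(-4) = ((-3*(-3) - 3)*12)*(-4) = ((9 - 3)*12)*(-4) = (6*12)*(-4) = 72*(-4) = -288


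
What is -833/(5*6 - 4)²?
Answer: -833/676 ≈ -1.2322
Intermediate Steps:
-833/(5*6 - 4)² = -833/(30 - 4)² = -833/(26²) = -833/676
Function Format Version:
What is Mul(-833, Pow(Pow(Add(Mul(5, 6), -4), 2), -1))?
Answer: Rational(-833, 676) ≈ -1.2322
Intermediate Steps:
Mul(-833, Pow(Pow(Add(Mul(5, 6), -4), 2), -1)) = Mul(-833, Pow(Pow(Add(30, -4), 2), -1)) = Mul(-833, Pow(Pow(26, 2), -1)) = Mul(-833, Pow(676, -1)) = Mul(-833, Rational(1, 676)) = Rational(-833, 676)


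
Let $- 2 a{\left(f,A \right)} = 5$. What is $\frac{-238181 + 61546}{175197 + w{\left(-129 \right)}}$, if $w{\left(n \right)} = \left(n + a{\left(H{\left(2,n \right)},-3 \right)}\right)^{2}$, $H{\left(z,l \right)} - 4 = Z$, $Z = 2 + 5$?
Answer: $- \frac{706540}{769957} \approx -0.91764$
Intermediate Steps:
$Z = 7$
$H{\left(z,l \right)} = 11$ ($H{\left(z,l \right)} = 4 + 7 = 11$)
$a{\left(f,A \right)} = - \frac{5}{2}$ ($a{\left(f,A \right)} = \left(- \frac{1}{2}\right) 5 = - \frac{5}{2}$)
$w{\left(n \right)} = \left(- \frac{5}{2} + n\right)^{2}$ ($w{\left(n \right)} = \left(n - \frac{5}{2}\right)^{2} = \left(- \frac{5}{2} + n\right)^{2}$)
$\frac{-238181 + 61546}{175197 + w{\left(-129 \right)}} = \frac{-238181 + 61546}{175197 + \frac{\left(-5 + 2 \left(-129\right)\right)^{2}}{4}} = - \frac{176635}{175197 + \frac{\left(-5 - 258\right)^{2}}{4}} = - \frac{176635}{175197 + \frac{\left(-263\right)^{2}}{4}} = - \frac{176635}{175197 + \frac{1}{4} \cdot 69169} = - \frac{176635}{175197 + \frac{69169}{4}} = - \frac{176635}{\frac{769957}{4}} = \left(-176635\right) \frac{4}{769957} = - \frac{706540}{769957}$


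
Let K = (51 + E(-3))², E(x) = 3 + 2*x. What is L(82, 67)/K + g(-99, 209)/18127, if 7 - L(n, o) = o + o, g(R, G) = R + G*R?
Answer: -50202289/41764608 ≈ -1.2020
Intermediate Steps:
L(n, o) = 7 - 2*o (L(n, o) = 7 - (o + o) = 7 - 2*o)
K = 2304 (K = (51 + (3 + 2*(-3)))² = (51 + (3 - 6))² = (51 - 3)² = 48² = 2304)
L(82, 67)/K + g(-99, 209)/18127 = (7 - 2*67)/2304 - 99*(1 + 209)/18127 = (7 - 134)*(1/2304) - 99*210*(1/18127) = -127*1/2304 - 20790*1/18127 = -127/2304 - 20790/18127 = -50202289/41764608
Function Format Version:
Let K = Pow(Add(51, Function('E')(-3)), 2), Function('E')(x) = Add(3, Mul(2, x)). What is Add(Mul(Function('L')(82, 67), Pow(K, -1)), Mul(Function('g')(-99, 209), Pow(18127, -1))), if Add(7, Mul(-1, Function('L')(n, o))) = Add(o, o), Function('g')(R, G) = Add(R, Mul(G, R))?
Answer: Rational(-50202289, 41764608) ≈ -1.2020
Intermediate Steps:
Function('L')(n, o) = Add(7, Mul(-2, o)) (Function('L')(n, o) = Add(7, Mul(-1, Add(o, o))) = Add(7, Mul(-1, Mul(2, o))) = Add(7, Mul(-2, o)))
K = 2304 (K = Pow(Add(51, Add(3, Mul(2, -3))), 2) = Pow(Add(51, Add(3, -6)), 2) = Pow(Add(51, -3), 2) = Pow(48, 2) = 2304)
Add(Mul(Function('L')(82, 67), Pow(K, -1)), Mul(Function('g')(-99, 209), Pow(18127, -1))) = Add(Mul(Add(7, Mul(-2, 67)), Pow(2304, -1)), Mul(Mul(-99, Add(1, 209)), Pow(18127, -1))) = Add(Mul(Add(7, -134), Rational(1, 2304)), Mul(Mul(-99, 210), Rational(1, 18127))) = Add(Mul(-127, Rational(1, 2304)), Mul(-20790, Rational(1, 18127))) = Add(Rational(-127, 2304), Rational(-20790, 18127)) = Rational(-50202289, 41764608)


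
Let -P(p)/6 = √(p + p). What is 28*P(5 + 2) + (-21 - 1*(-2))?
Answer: -19 - 168*√14 ≈ -647.60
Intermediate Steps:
P(p) = -6*√2*√p (P(p) = -6*√(p + p) = -6*√2*√p)
28*P(5 + 2) + (-21 - 1*(-2)) = 28*(-6*√2*√(5 + 2)) + (-21 - 1*(-2)) = 28*(-6*√2*√7) + (-21 + 2) = 28*(-6*√14) - 19 = -168*√14 - 19 = -19 - 168*√14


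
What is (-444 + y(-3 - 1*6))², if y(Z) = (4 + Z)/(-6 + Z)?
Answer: 1771561/9 ≈ 1.9684e+5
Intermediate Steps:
y(Z) = (4 + Z)/(-6 + Z)
(-444 + y(-3 - 1*6))² = (-444 + (4 + (-3 - 1*6))/(-6 + (-3 - 1*6)))² = (-444 + (4 + (-3 - 6))/(-6 + (-3 - 6)))² = (-444 + (4 - 9)/(-6 - 9))² = (-444 - 5/(-15))² = (-444 - 1/15*(-5))² = (-444 + ⅓)² = (-1331/3)² = 1771561/9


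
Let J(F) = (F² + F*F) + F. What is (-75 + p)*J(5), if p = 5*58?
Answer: 11825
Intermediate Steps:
J(F) = F + 2*F² (J(F) = (F² + F²) + F = 2*F² + F = F + 2*F²)
p = 290
(-75 + p)*J(5) = (-75 + 290)*(5*(1 + 2*5)) = 215*(5*(1 + 10)) = 215*(5*11) = 215*55 = 11825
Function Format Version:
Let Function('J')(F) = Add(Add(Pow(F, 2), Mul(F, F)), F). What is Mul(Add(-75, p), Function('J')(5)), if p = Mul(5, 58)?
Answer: 11825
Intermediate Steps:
Function('J')(F) = Add(F, Mul(2, Pow(F, 2))) (Function('J')(F) = Add(Add(Pow(F, 2), Pow(F, 2)), F) = Add(Mul(2, Pow(F, 2)), F) = Add(F, Mul(2, Pow(F, 2))))
p = 290
Mul(Add(-75, p), Function('J')(5)) = Mul(Add(-75, 290), Mul(5, Add(1, Mul(2, 5)))) = Mul(215, Mul(5, Add(1, 10))) = Mul(215, Mul(5, 11)) = Mul(215, 55) = 11825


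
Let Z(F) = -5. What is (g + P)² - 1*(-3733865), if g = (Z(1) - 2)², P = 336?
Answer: 3882090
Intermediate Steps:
g = 49 (g = (-5 - 2)² = (-7)² = 49)
(g + P)² - 1*(-3733865) = (49 + 336)² - 1*(-3733865) = 385² + 3733865 = 148225 + 3733865 = 3882090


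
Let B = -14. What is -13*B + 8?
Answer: 190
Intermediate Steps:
-13*B + 8 = -13*(-14) + 8 = 182 + 8 = 190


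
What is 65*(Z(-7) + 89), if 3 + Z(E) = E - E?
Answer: 5590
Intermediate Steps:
Z(E) = -3 (Z(E) = -3 + (E - E) = -3 + 0 = -3)
65*(Z(-7) + 89) = 65*(-3 + 89) = 65*86 = 5590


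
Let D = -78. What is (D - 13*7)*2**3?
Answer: -1352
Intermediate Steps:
(D - 13*7)*2**3 = (-78 - 13*7)*2**3 = (-78 - 91)*8 = -169*8 = -1352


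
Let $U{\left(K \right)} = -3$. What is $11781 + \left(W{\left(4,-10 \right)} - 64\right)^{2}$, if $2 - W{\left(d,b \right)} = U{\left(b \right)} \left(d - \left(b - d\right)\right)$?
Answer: $11845$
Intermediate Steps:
$W{\left(d,b \right)} = 2 - 3 b + 6 d$ ($W{\left(d,b \right)} = 2 - - 3 \left(d - \left(b - d\right)\right) = 2 - - 3 \left(- b + 2 d\right) = 2 - \left(- 6 d + 3 b\right) = 2 - 3 b + 6 d$)
$11781 + \left(W{\left(4,-10 \right)} - 64\right)^{2} = 11781 + \left(\left(2 - -30 + 6 \cdot 4\right) - 64\right)^{2} = 11781 + \left(\left(2 + 30 + 24\right) - 64\right)^{2} = 11781 + \left(56 - 64\right)^{2} = 11781 + \left(-8\right)^{2} = 11781 + 64 = 11845$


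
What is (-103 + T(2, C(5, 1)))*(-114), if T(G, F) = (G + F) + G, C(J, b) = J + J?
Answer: 10146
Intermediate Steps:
C(J, b) = 2*J
T(G, F) = F + 2*G (T(G, F) = (F + G) + G = F + 2*G)
(-103 + T(2, C(5, 1)))*(-114) = (-103 + (2*5 + 2*2))*(-114) = (-103 + (10 + 4))*(-114) = (-103 + 14)*(-114) = -89*(-114) = 10146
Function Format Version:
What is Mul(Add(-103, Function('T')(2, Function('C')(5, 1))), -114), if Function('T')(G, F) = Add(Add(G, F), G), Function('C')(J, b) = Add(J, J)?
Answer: 10146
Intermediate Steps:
Function('C')(J, b) = Mul(2, J)
Function('T')(G, F) = Add(F, Mul(2, G)) (Function('T')(G, F) = Add(Add(F, G), G) = Add(F, Mul(2, G)))
Mul(Add(-103, Function('T')(2, Function('C')(5, 1))), -114) = Mul(Add(-103, Add(Mul(2, 5), Mul(2, 2))), -114) = Mul(Add(-103, Add(10, 4)), -114) = Mul(Add(-103, 14), -114) = Mul(-89, -114) = 10146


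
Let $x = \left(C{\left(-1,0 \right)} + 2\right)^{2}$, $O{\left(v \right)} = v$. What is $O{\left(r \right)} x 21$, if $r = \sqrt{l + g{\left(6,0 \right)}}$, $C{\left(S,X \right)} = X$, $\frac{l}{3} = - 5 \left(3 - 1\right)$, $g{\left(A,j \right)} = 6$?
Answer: $168 i \sqrt{6} \approx 411.51 i$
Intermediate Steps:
$l = -30$ ($l = 3 \left(- 5 \left(3 - 1\right)\right) = 3 \left(\left(-5\right) 2\right) = 3 \left(-10\right) = -30$)
$r = 2 i \sqrt{6}$ ($r = \sqrt{-30 + 6} = \sqrt{-24} = 2 i \sqrt{6} \approx 4.899 i$)
$x = 4$ ($x = \left(0 + 2\right)^{2} = 2^{2} = 4$)
$O{\left(r \right)} x 21 = 2 i \sqrt{6} \cdot 4 \cdot 21 = 8 i \sqrt{6} \cdot 21 = 168 i \sqrt{6}$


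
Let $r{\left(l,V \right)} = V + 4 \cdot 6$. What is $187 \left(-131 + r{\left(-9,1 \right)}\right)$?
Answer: $-19822$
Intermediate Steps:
$r{\left(l,V \right)} = 24 + V$ ($r{\left(l,V \right)} = V + 24 = 24 + V$)
$187 \left(-131 + r{\left(-9,1 \right)}\right) = 187 \left(-131 + \left(24 + 1\right)\right) = 187 \left(-131 + 25\right) = 187 \left(-106\right) = -19822$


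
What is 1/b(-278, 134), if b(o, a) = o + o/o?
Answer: -1/277 ≈ -0.0036101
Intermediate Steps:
b(o, a) = 1 + o (b(o, a) = o + 1 = 1 + o)
1/b(-278, 134) = 1/(1 - 278) = 1/(-277) = -1/277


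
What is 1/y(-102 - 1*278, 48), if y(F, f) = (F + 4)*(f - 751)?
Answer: 1/264328 ≈ 3.7832e-6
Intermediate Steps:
y(F, f) = (-751 + f)*(4 + F) (y(F, f) = (4 + F)*(-751 + f) = (-751 + f)*(4 + F))
1/y(-102 - 1*278, 48) = 1/(-3004 - 751*(-102 - 1*278) + 4*48 + (-102 - 1*278)*48) = 1/(-3004 - 751*(-102 - 278) + 192 + (-102 - 278)*48) = 1/(-3004 - 751*(-380) + 192 - 380*48) = 1/(-3004 + 285380 + 192 - 18240) = 1/264328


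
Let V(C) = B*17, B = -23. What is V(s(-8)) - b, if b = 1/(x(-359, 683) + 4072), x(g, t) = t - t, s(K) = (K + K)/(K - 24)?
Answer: -1592153/4072 ≈ -391.00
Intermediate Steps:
s(K) = 2*K/(-24 + K) (s(K) = (2*K)/(-24 + K) = 2*K/(-24 + K))
x(g, t) = 0
b = 1/4072 (b = 1/(0 + 4072) = 1/4072 ≈ 0.00024558)
V(C) = -391 (V(C) = -23*17 = -391)
V(s(-8)) - b = -391 - 1*1/4072 = -391 - 1/4072 = -1592153/4072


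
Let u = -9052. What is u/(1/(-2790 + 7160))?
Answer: -39557240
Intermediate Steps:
u/(1/(-2790 + 7160)) = -9052/(1/(-2790 + 7160)) = -9052/(1/4370) = -9052/1/4370 = -9052*4370 = -39557240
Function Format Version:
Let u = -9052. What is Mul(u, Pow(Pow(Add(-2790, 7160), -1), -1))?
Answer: -39557240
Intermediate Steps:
Mul(u, Pow(Pow(Add(-2790, 7160), -1), -1)) = Mul(-9052, Pow(Pow(Add(-2790, 7160), -1), -1)) = Mul(-9052, Pow(Pow(4370, -1), -1)) = Mul(-9052, Pow(Rational(1, 4370), -1)) = Mul(-9052, 4370) = -39557240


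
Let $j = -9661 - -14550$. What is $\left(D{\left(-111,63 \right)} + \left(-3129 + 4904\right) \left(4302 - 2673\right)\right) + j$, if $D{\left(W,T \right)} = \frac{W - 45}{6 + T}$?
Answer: $\frac{66616320}{23} \approx 2.8964 \cdot 10^{6}$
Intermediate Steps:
$j = 4889$ ($j = -9661 + 14550 = 4889$)
$D{\left(W,T \right)} = \frac{-45 + W}{6 + T}$
$\left(D{\left(-111,63 \right)} + \left(-3129 + 4904\right) \left(4302 - 2673\right)\right) + j = \left(\frac{-45 - 111}{6 + 63} + \left(-3129 + 4904\right) \left(4302 - 2673\right)\right) + 4889 = \left(\frac{1}{69} \left(-156\right) + 1775 \cdot 1629\right) + 4889 = \left(\frac{1}{69} \left(-156\right) + 2891475\right) + 4889 = \left(- \frac{52}{23} + 2891475\right) + 4889 = \frac{66503873}{23} + 4889 = \frac{66616320}{23}$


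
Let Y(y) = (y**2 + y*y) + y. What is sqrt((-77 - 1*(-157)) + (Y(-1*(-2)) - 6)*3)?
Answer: 2*sqrt(23) ≈ 9.5917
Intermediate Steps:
Y(y) = y + 2*y**2 (Y(y) = (y**2 + y**2) + y = 2*y**2 + y = y + 2*y**2)
sqrt((-77 - 1*(-157)) + (Y(-1*(-2)) - 6)*3) = sqrt((-77 - 1*(-157)) + ((-1*(-2))*(1 + 2*(-1*(-2))) - 6)*3) = sqrt((-77 + 157) + (2*(1 + 2*2) - 6)*3) = sqrt(80 + (2*(1 + 4) - 6)*3) = sqrt(80 + (2*5 - 6)*3) = sqrt(80 + (10 - 6)*3) = sqrt(80 + 4*3) = sqrt(80 + 12) = sqrt(92) = 2*sqrt(23)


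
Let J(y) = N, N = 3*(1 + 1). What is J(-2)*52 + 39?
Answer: 351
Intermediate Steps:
N = 6 (N = 3*2 = 6)
J(y) = 6
J(-2)*52 + 39 = 6*52 + 39 = 312 + 39 = 351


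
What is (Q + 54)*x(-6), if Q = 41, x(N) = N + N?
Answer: -1140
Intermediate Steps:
x(N) = 2*N
(Q + 54)*x(-6) = (41 + 54)*(2*(-6)) = 95*(-12) = -1140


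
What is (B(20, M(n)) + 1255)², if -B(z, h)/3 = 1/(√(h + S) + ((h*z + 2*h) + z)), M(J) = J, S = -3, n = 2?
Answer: 26435464420840/16785409 + 30849258*I/16785409 ≈ 1.5749e+6 + 1.8379*I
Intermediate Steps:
B(z, h) = -3/(z + √(-3 + h) + 2*h + h*z) (B(z, h) = -3/(√(h - 3) + ((h*z + 2*h) + z)) = -3/(√(-3 + h) + ((2*h + h*z) + z)) = -3/(√(-3 + h) + (z + 2*h + h*z)) = -3/(z + √(-3 + h) + 2*h + h*z))
(B(20, M(n)) + 1255)² = (-3/(20 + √(-3 + 2) + 2*2 + 2*20) + 1255)² = (-3/(20 + √(-1) + 4 + 40) + 1255)² = (-3/(20 + I + 4 + 40) + 1255)² = (-3*(64 - I)/4097 + 1255)² = (1255 - 3*(64 - I)/4097)²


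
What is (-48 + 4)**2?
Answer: 1936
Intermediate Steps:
(-48 + 4)**2 = (-44)**2 = 1936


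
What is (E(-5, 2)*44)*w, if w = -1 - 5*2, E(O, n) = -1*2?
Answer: 968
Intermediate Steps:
E(O, n) = -2
w = -11 (w = -1 - 10 = -11)
(E(-5, 2)*44)*w = -2*44*(-11) = -88*(-11) = 968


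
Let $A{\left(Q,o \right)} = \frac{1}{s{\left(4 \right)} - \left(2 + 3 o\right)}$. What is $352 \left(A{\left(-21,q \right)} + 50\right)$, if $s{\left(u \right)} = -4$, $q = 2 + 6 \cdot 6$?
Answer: $\frac{263956}{15} \approx 17597.0$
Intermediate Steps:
$q = 38$ ($q = 2 + 36 = 38$)
$A{\left(Q,o \right)} = \frac{1}{-6 - 3 o}$ ($A{\left(Q,o \right)} = \frac{1}{-4 - \left(2 + 3 o\right)} = \frac{1}{-6 - 3 o}$)
$352 \left(A{\left(-21,q \right)} + 50\right) = 352 \left(- \frac{1}{6 + 3 \cdot 38} + 50\right) = 352 \left(- \frac{1}{6 + 114} + 50\right) = 352 \left(- \frac{1}{120} + 50\right) = 352 \cdot \frac{5999}{120} = \frac{263956}{15}$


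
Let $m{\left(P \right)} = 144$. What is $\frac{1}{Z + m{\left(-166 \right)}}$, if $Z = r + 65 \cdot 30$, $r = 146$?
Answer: $\frac{1}{2240} \approx 0.00044643$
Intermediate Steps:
$Z = 2096$ ($Z = 146 + 65 \cdot 30 = 146 + 1950 = 2096$)
$\frac{1}{Z + m{\left(-166 \right)}} = \frac{1}{2096 + 144} = \frac{1}{2240}$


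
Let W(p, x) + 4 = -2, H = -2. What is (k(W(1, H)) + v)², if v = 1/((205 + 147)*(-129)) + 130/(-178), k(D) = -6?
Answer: 739811766669361/16332202681344 ≈ 45.298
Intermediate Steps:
W(p, x) = -6 (W(p, x) = -4 - 2 = -6)
v = -2951609/4041312 (v = -1/129/352 + 130*(-1/178) = (1/352)*(-1/129) - 65/89 = -1/45408 - 65/89 = -2951609/4041312 ≈ -0.73036)
(k(W(1, H)) + v)² = (-6 - 2951609/4041312)² = (-27199481/4041312)² = 739811766669361/16332202681344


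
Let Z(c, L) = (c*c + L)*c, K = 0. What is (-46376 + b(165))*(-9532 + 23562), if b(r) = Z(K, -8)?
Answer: -650655280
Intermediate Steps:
Z(c, L) = c*(L + c²) (Z(c, L) = (c² + L)*c = (L + c²)*c = c*(L + c²))
b(r) = 0 (b(r) = 0*(-8 + 0²) = 0*(-8 + 0) = 0*(-8) = 0)
(-46376 + b(165))*(-9532 + 23562) = (-46376 + 0)*(-9532 + 23562) = -46376*14030 = -650655280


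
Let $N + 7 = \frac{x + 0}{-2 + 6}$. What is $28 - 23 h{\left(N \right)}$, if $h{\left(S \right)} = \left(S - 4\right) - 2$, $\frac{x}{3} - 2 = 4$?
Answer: $\frac{447}{2} \approx 223.5$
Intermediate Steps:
$x = 18$ ($x = 6 + 3 \cdot 4 = 6 + 12 = 18$)
$N = - \frac{5}{2}$ ($N = -7 + \frac{18 + 0}{-2 + 6} = -7 + \frac{18}{4} = -7 + 18 \cdot \frac{1}{4} = -7 + \frac{9}{2} = - \frac{5}{2} \approx -2.5$)
$h{\left(S \right)} = -6 + S$ ($h{\left(S \right)} = \left(-4 + S\right) - 2 = -6 + S$)
$28 - 23 h{\left(N \right)} = 28 - 23 \left(-6 - \frac{5}{2}\right) = 28 - - \frac{391}{2} = 28 + \frac{391}{2} = \frac{447}{2}$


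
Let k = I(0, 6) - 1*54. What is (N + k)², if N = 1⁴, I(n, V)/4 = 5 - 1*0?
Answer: 1089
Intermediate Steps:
I(n, V) = 20 (I(n, V) = 4*(5 - 1*0) = 4*(5 + 0) = 4*5 = 20)
N = 1
k = -34 (k = 20 - 1*54 = 20 - 54 = -34)
(N + k)² = (1 - 34)² = (-33)² = 1089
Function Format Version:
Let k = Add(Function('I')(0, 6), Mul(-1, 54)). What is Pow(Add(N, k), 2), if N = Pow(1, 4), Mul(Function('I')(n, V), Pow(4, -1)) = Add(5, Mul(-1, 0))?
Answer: 1089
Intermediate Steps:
Function('I')(n, V) = 20 (Function('I')(n, V) = Mul(4, Add(5, Mul(-1, 0))) = Mul(4, Add(5, 0)) = Mul(4, 5) = 20)
N = 1
k = -34 (k = Add(20, Mul(-1, 54)) = Add(20, -54) = -34)
Pow(Add(N, k), 2) = Pow(Add(1, -34), 2) = Pow(-33, 2) = 1089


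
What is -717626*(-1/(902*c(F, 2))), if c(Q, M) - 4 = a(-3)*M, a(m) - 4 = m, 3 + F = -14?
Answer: 358813/2706 ≈ 132.60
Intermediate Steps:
F = -17 (F = -3 - 14 = -17)
a(m) = 4 + m
c(Q, M) = 4 + M (c(Q, M) = 4 + (4 - 3)*M = 4 + 1*M = 4 + M)
-717626*(-1/(902*c(F, 2))) = -717626*(-1/(902*(4 + 2))) = -717626/(6*(-902)) = -717626/(-5412) = -717626*(-1/5412) = 358813/2706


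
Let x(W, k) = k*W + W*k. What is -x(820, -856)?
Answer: 1403840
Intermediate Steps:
x(W, k) = 2*W*k (x(W, k) = W*k + W*k = 2*W*k)
-x(820, -856) = -2*820*(-856) = -1*(-1403840) = 1403840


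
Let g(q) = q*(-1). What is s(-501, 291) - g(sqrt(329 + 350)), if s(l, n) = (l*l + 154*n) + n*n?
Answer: 380496 + sqrt(679) ≈ 3.8052e+5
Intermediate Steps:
g(q) = -q
s(l, n) = l**2 + n**2 + 154*n (s(l, n) = (l**2 + 154*n) + n**2 = l**2 + n**2 + 154*n)
s(-501, 291) - g(sqrt(329 + 350)) = ((-501)**2 + 291**2 + 154*291) - (-1)*sqrt(329 + 350) = (251001 + 84681 + 44814) - (-1)*sqrt(679) = 380496 + sqrt(679)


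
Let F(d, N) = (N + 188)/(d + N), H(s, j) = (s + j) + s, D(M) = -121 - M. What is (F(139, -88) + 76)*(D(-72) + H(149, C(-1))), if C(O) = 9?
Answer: 341936/17 ≈ 20114.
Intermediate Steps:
H(s, j) = j + 2*s (H(s, j) = (j + s) + s = j + 2*s)
F(d, N) = (188 + N)/(N + d)
(F(139, -88) + 76)*(D(-72) + H(149, C(-1))) = ((188 - 88)/(-88 + 139) + 76)*((-121 - 1*(-72)) + (9 + 2*149)) = (100/51 + 76)*((-121 + 72) + (9 + 298)) = ((1/51)*100 + 76)*(-49 + 307) = (100/51 + 76)*258 = (3976/51)*258 = 341936/17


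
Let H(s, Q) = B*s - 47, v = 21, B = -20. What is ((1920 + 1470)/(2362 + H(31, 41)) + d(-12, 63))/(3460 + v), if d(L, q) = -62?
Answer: -60/3481 ≈ -0.017236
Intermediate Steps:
H(s, Q) = -47 - 20*s (H(s, Q) = -20*s - 47 = -47 - 20*s)
((1920 + 1470)/(2362 + H(31, 41)) + d(-12, 63))/(3460 + v) = ((1920 + 1470)/(2362 + (-47 - 20*31)) - 62)/(3460 + 21) = (3390/(2362 + (-47 - 620)) - 62)/3481 = (3390/(2362 - 667) - 62)*(1/3481) = (3390/1695 - 62)*(1/3481) = (3390*(1/1695) - 62)*(1/3481) = (2 - 62)*(1/3481) = -60*1/3481 = -60/3481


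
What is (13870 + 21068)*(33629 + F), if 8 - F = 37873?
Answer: -147997368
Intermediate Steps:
F = -37865 (F = 8 - 1*37873 = 8 - 37873 = -37865)
(13870 + 21068)*(33629 + F) = (13870 + 21068)*(33629 - 37865) = 34938*(-4236) = -147997368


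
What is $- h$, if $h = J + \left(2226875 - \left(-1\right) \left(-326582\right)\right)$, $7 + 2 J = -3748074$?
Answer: $- \frac{52505}{2} \approx -26253.0$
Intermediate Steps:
$J = - \frac{3748081}{2}$ ($J = - \frac{7}{2} + \frac{1}{2} \left(-3748074\right) = - \frac{7}{2} - 1874037 = - \frac{3748081}{2} \approx -1.874 \cdot 10^{6}$)
$h = \frac{52505}{2}$ ($h = - \frac{3748081}{2} + \left(2226875 - \left(-1\right) \left(-326582\right)\right) = - \frac{3748081}{2} + \left(2226875 - 326582\right) = - \frac{3748081}{2} + 1900293 = \frac{52505}{2} \approx 26253.0$)
$- h = \left(-1\right) \frac{52505}{2} = - \frac{52505}{2}$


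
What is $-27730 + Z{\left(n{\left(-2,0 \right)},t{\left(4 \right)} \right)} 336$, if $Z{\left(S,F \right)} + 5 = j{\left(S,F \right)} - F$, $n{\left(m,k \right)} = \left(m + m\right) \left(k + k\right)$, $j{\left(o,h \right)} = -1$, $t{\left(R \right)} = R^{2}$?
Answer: $-35122$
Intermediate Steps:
$n{\left(m,k \right)} = 4 k m$ ($n{\left(m,k \right)} = 2 m 2 k = 4 k m$)
$Z{\left(S,F \right)} = -6 - F$ ($Z{\left(S,F \right)} = -5 - \left(1 + F\right) = -6 - F$)
$-27730 + Z{\left(n{\left(-2,0 \right)},t{\left(4 \right)} \right)} 336 = -27730 + \left(-6 - 4^{2}\right) 336 = -27730 + \left(-6 - 16\right) 336 = -27730 - 7392 = -35122$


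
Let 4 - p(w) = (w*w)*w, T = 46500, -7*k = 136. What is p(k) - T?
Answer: -13432672/343 ≈ -39162.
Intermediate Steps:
k = -136/7 (k = -⅐*136 = -136/7 ≈ -19.429)
p(w) = 4 - w³ (p(w) = 4 - w*w*w = 4 - w²*w = 4 - w³)
p(k) - T = (4 - (-136/7)³) - 1*46500 = (4 - 1*(-2515456/343)) - 46500 = (4 + 2515456/343) - 46500 = 2516828/343 - 46500 = -13432672/343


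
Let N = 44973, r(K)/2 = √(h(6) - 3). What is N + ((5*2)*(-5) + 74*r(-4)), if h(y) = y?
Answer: 44923 + 148*√3 ≈ 45179.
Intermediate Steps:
r(K) = 2*√3 (r(K) = 2*√(6 - 3) = 2*√3)
N + ((5*2)*(-5) + 74*r(-4)) = 44973 + ((5*2)*(-5) + 74*(2*√3)) = 44973 + (10*(-5) + 148*√3) = 44973 + (-50 + 148*√3) = 44923 + 148*√3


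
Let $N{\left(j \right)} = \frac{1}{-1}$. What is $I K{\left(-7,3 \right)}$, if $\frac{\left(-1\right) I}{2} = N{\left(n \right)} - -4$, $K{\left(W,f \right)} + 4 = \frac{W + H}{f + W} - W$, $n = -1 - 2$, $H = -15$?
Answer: $-51$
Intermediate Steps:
$n = -3$
$N{\left(j \right)} = -1$
$K{\left(W,f \right)} = -4 - W + \frac{-15 + W}{W + f}$ ($K{\left(W,f \right)} = -4 - \left(W - \frac{W - 15}{f + W}\right) = -4 - \left(W - \frac{-15 + W}{W + f}\right) = -4 - W + \frac{-15 + W}{W + f}$)
$I = -6$ ($I = - 2 \left(-1 - -4\right) = - 2 \left(-1 + 4\right) = \left(-2\right) 3 = -6$)
$I K{\left(-7,3 \right)} = - 6 \frac{-15 - \left(-7\right)^{2} - 12 - -21 - \left(-7\right) 3}{-7 + 3} = - 6 \frac{-15 - 49 - 12 + 21 + 21}{-4} = - 6 \left(- \frac{-15 - 49 - 12 + 21 + 21}{4}\right) = - 6 \left(\left(- \frac{1}{4}\right) \left(-34\right)\right) = \left(-6\right) \frac{17}{2} = -51$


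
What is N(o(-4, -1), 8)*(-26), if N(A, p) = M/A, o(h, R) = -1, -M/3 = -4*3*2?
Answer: 1872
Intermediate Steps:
M = 72 (M = -3*(-4*3)*2 = -(-36)*2 = -3*(-24) = 72)
N(A, p) = 72/A
N(o(-4, -1), 8)*(-26) = (72/(-1))*(-26) = (72*(-1))*(-26) = -72*(-26) = 1872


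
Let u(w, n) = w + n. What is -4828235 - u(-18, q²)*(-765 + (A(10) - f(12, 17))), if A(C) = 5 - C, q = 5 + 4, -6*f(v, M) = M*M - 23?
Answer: -4782518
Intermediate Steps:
f(v, M) = 23/6 - M²/6 (f(v, M) = -(M*M - 23)/6 = -(M² - 23)/6 = -(-23 + M²)/6 = 23/6 - M²/6)
q = 9
u(w, n) = n + w
-4828235 - u(-18, q²)*(-765 + (A(10) - f(12, 17))) = -4828235 - (9² - 18)*(-765 + ((5 - 1*10) - (23/6 - ⅙*17²))) = -4828235 - (81 - 18)*(-765 + ((5 - 10) - (23/6 - ⅙*289))) = -4828235 - 63*(-765 + (-5 - (23/6 - 289/6))) = -4828235 - 63*(-765 + (-5 - 1*(-133/3))) = -4828235 - 63*(-765 + (-5 + 133/3)) = -4828235 - 63*(-765 + 118/3) = -4828235 - 63*(-2177)/3 = -4828235 - 1*(-45717) = -4828235 + 45717 = -4782518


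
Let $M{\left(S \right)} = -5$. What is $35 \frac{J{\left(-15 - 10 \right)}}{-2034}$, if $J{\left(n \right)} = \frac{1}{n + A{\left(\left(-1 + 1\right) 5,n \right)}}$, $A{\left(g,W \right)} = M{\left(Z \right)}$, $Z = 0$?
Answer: $\frac{7}{12204} \approx 0.00057358$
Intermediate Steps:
$A{\left(g,W \right)} = -5$
$J{\left(n \right)} = \frac{1}{-5 + n}$ ($J{\left(n \right)} = \frac{1}{n - 5} = \frac{1}{-5 + n}$)
$35 \frac{J{\left(-15 - 10 \right)}}{-2034} = 35 \frac{1}{\left(-5 - 25\right) \left(-2034\right)} = 35 \frac{1}{-5 - 25} \left(- \frac{1}{2034}\right) = 35 \frac{1}{-30} \left(- \frac{1}{2034}\right) = 35 \left(\left(- \frac{1}{30}\right) \left(- \frac{1}{2034}\right)\right) = 35 \cdot \frac{1}{61020} = \frac{7}{12204}$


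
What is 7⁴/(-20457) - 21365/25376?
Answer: -497991581/519116832 ≈ -0.95931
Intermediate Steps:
7⁴/(-20457) - 21365/25376 = 2401*(-1/20457) - 21365*1/25376 = -2401/20457 - 21365/25376 = -497991581/519116832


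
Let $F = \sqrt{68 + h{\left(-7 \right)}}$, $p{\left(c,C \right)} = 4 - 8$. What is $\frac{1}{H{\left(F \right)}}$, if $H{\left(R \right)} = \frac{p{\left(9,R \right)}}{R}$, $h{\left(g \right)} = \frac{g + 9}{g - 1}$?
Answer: $- \frac{\sqrt{271}}{8} \approx -2.0578$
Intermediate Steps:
$p{\left(c,C \right)} = -4$
$h{\left(g \right)} = \frac{9 + g}{-1 + g}$
$F = \frac{\sqrt{271}}{2}$ ($F = \sqrt{68 + \frac{9 - 7}{-1 - 7}} = \sqrt{68 + \frac{1}{-8} \cdot 2} = \sqrt{68 - \frac{1}{4}} = \sqrt{\frac{271}{4}} = \frac{\sqrt{271}}{2} \approx 8.231$)
$H{\left(R \right)} = - \frac{4}{R}$
$\frac{1}{H{\left(F \right)}} = \frac{1}{\left(-4\right) \frac{1}{\frac{1}{2} \sqrt{271}}} = \frac{1}{\left(-4\right) \frac{2 \sqrt{271}}{271}} = \frac{1}{\left(- \frac{8}{271}\right) \sqrt{271}} = - \frac{\sqrt{271}}{8}$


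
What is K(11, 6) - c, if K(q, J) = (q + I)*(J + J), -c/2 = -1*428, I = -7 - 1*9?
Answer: -916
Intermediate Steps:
I = -16 (I = -7 - 9 = -16)
c = 856 (c = -(-2)*428 = -2*(-428) = 856)
K(q, J) = 2*J*(-16 + q) (K(q, J) = (q - 16)*(J + J) = (-16 + q)*(2*J) = 2*J*(-16 + q))
K(11, 6) - c = 2*6*(-16 + 11) - 1*856 = 2*6*(-5) - 856 = -60 - 856 = -916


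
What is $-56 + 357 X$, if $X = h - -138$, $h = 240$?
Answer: $134890$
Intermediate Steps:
$X = 378$ ($X = 240 - -138 = 240 + 138 = 378$)
$-56 + 357 X = -56 + 357 \cdot 378 = -56 + 134946 = 134890$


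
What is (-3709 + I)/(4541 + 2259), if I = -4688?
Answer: -8397/6800 ≈ -1.2349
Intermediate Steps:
(-3709 + I)/(4541 + 2259) = (-3709 - 4688)/(4541 + 2259) = -8397/6800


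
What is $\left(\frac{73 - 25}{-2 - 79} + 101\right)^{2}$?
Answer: $\frac{7349521}{729} \approx 10082.0$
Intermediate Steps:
$\left(\frac{73 - 25}{-2 - 79} + 101\right)^{2} = \left(\frac{48}{-81} + 101\right)^{2} = \left(48 \left(- \frac{1}{81}\right) + 101\right)^{2} = \left(- \frac{16}{27} + 101\right)^{2} = \left(\frac{2711}{27}\right)^{2} = \frac{7349521}{729}$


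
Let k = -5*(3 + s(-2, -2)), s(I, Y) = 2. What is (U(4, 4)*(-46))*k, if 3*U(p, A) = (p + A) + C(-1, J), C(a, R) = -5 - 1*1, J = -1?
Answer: 2300/3 ≈ 766.67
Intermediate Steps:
C(a, R) = -6 (C(a, R) = -5 - 1 = -6)
k = -25 (k = -5*(3 + 2) = -5*5 = -25)
U(p, A) = -2 + A/3 + p/3 (U(p, A) = ((p + A) - 6)/3 = ((A + p) - 6)/3 = (-6 + A + p)/3 = -2 + A/3 + p/3)
(U(4, 4)*(-46))*k = ((-2 + (⅓)*4 + (⅓)*4)*(-46))*(-25) = ((-2 + 4/3 + 4/3)*(-46))*(-25) = ((⅔)*(-46))*(-25) = -92/3*(-25) = 2300/3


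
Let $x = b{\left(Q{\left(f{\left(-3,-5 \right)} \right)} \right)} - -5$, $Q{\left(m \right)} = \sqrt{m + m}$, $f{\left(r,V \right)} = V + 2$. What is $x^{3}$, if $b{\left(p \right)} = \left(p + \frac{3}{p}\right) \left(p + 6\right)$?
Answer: $\left(2 + 3 i \sqrt{6}\right)^{3} \approx -316.0 - 308.64 i$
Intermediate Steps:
$f{\left(r,V \right)} = 2 + V$
$Q{\left(m \right)} = \sqrt{2} \sqrt{m}$ ($Q{\left(m \right)} = \sqrt{2 m} = \sqrt{2} \sqrt{m}$)
$b{\left(p \right)} = \left(6 + p\right) \left(p + \frac{3}{p}\right)$ ($b{\left(p \right)} = \left(p + \frac{3}{p}\right) \left(6 + p\right) = \left(6 + p\right) \left(p + \frac{3}{p}\right)$)
$x = 2 + 3 i \sqrt{6}$ ($x = \left(3 + \left(\sqrt{2} \sqrt{2 - 5}\right)^{2} + 6 \sqrt{2} \sqrt{2 - 5} + \frac{18}{\sqrt{2} \sqrt{2 - 5}}\right) - -5 = \left(3 + \left(\sqrt{2} \sqrt{-3}\right)^{2} + 6 \sqrt{2} \sqrt{-3} + \frac{18}{\sqrt{2} \sqrt{-3}}\right) + 5 = \left(3 + \left(\sqrt{2} i \sqrt{3}\right)^{2} + 6 \sqrt{2} i \sqrt{3} + \frac{18}{\sqrt{2} i \sqrt{3}}\right) + 5 = \left(3 + \left(i \sqrt{6}\right)^{2} + 6 i \sqrt{6} + \frac{18}{i \sqrt{6}}\right) + 5 = \left(3 - 6 + 6 i \sqrt{6} + 18 \left(- \frac{i \sqrt{6}}{6}\right)\right) + 5 = \left(3 - 6 + 6 i \sqrt{6} - 3 i \sqrt{6}\right) + 5 = \left(-3 + 3 i \sqrt{6}\right) + 5 = 2 + 3 i \sqrt{6} \approx 2.0 + 7.3485 i$)
$x^{3} = \left(2 + 3 i \sqrt{6}\right)^{3}$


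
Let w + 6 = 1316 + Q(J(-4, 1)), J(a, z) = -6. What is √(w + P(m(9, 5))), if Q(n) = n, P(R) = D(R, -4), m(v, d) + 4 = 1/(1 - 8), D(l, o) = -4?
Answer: 10*√13 ≈ 36.056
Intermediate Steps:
m(v, d) = -29/7 (m(v, d) = -4 + 1/(1 - 8) = -4 + 1/(-7) = -4 - ⅐ = -29/7)
P(R) = -4
w = 1304 (w = -6 + (1316 - 6) = -6 + 1310 = 1304)
√(w + P(m(9, 5))) = √(1304 - 4) = √1300 = 10*√13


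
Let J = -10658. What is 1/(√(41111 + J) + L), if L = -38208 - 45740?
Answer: -83948/7047236251 - √30453/7047236251 ≈ -1.1937e-5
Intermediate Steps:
L = -83948
1/(√(41111 + J) + L) = 1/(√(41111 - 10658) - 83948) = 1/(√30453 - 83948) = 1/(-83948 + √30453)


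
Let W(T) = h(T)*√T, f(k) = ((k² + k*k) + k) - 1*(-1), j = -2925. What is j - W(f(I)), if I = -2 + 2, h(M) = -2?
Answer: -2923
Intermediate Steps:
I = 0
f(k) = 1 + k + 2*k² (f(k) = ((k² + k²) + k) + 1 = (2*k² + k) + 1 = (k + 2*k²) + 1 = 1 + k + 2*k²)
W(T) = -2*√T
j - W(f(I)) = -2925 - (-2)*√(1 + 0 + 2*0²) = -2925 - (-2)*√(1 + 0 + 2*0) = -2925 - (-2)*√(1 + 0 + 0) = -2925 - (-2)*√1 = -2925 - (-2) = -2925 - 1*(-2) = -2925 + 2 = -2923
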